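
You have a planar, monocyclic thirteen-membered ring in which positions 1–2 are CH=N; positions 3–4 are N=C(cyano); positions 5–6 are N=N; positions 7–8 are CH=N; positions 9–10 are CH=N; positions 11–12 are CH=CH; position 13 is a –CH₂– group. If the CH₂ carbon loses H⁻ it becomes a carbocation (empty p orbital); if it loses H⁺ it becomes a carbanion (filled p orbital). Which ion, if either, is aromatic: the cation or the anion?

In both ions every ring atom is sp² and contributes a p orbital, so both rings are fully conjugated.
Cation: 6 × 2 + 0 = 12 π electrons → 4(3), antiaromatic.
Anion: 6 × 2 + 2 = 14 π electrons → 4(3)+2, aromatic.

The anion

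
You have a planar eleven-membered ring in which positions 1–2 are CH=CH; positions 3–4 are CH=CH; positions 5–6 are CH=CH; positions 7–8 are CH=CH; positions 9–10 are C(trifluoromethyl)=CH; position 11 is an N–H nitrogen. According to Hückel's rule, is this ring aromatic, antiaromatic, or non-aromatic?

Antiaromatic

All ring atoms are sp² and supply a p orbital to the ring (each doubly-bonded ring atom is sp² with one p-orbital electron; the pyrrole-type nitrogen donates its lone pair from the p orbital); the conjugation is uninterrupted.
Counting π electrons: 5 × 2 = 10 from the double-bond units + 2 from the NH atom = 12.
12 is a 4n count (n = 3), so the planar conjugated ring is antiaromatic.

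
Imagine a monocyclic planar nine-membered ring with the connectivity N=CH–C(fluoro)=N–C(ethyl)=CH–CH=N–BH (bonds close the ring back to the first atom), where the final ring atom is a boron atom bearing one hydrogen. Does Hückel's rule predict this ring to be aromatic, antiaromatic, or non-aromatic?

Antiaromatic

Every ring atom contributes a p orbital perpendicular to the ring (the double-bond atoms are sp², each contributing one p electron; each =N– nitrogen is pyridine-type (lone pair in the sp² plane, one electron in the p orbital); the boron has an empty p orbital), so the π system is cyclic and fully conjugated.
π-electron count: 4 × 2 = 8 from the double-bond units + 0 from the BH atom = 8.
8 = 4(2); a planar, fully conjugated 4n system is antiaromatic.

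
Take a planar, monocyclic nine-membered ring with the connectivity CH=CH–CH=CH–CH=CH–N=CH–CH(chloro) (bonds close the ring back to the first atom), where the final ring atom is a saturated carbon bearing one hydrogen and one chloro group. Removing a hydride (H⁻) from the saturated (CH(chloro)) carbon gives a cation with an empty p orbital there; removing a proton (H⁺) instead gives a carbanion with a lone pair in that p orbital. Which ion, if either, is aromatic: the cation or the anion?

The anion

Both ions have a continuous loop of p orbitals — each ring atom is sp².
Cation: 4 × 2 + 0 = 8 π electrons → 4(2), antiaromatic.
Anion: 4 × 2 + 2 = 10 π electrons → 4(2)+2, aromatic.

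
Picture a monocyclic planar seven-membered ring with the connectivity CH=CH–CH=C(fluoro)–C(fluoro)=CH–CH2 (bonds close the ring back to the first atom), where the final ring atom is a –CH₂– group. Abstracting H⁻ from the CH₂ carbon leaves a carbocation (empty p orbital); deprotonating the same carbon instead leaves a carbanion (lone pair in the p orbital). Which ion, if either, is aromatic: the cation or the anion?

Both ions have a continuous loop of p orbitals — each ring atom is sp².
Cation: 3 × 2 + 0 = 6 π electrons → 4(1)+2, aromatic.
Anion: 3 × 2 + 2 = 8 π electrons → 4(2), antiaromatic.

The cation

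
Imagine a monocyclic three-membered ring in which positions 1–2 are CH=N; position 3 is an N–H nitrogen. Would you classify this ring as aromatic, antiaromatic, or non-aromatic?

Check conjugation: every atom in a ring double bond is sp² and brings one electron to the p orbital; each =N– nitrogen is pyridine-type (lone pair in the sp² plane, one electron in the p orbital); the pyrrole-type nitrogen donates its lone pair from the p orbital — every position has a p orbital, so the cyclic π system is continuous.
π-electron count: 1 × 2 = 2 from the double-bond unit + 2 from the NH atom = 4.
4 = 4(1); a planar, fully conjugated 4n system is antiaromatic.

Antiaromatic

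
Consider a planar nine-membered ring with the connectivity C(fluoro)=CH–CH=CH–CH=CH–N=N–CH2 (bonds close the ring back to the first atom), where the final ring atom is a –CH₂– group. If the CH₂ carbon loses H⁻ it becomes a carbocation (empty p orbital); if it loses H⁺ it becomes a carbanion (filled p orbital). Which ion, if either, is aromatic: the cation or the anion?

Both ions have a continuous loop of p orbitals — each ring atom is sp².
Cation: 4 × 2 + 0 = 8 π electrons → 4(2), antiaromatic.
Anion: 4 × 2 + 2 = 10 π electrons → 4(2)+2, aromatic.

The anion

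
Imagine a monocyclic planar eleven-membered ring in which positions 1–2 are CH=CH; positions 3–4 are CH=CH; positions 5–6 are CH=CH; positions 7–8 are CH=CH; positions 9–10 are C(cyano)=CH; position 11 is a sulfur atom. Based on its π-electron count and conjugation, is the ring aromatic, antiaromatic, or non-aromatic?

Every ring atom contributes a p orbital perpendicular to the ring (every atom in a ring double bond is sp² and brings one electron to the p orbital; the sulfur donates one lone pair from its p orbital), so the π system is cyclic and fully conjugated.
Adding the contributions, 5 × 2 = 10 from the double-bond units + 2 from the S atom = 12.
A 4n π count (12, n = 3) in a planar conjugated ring means antiaromatic.

Antiaromatic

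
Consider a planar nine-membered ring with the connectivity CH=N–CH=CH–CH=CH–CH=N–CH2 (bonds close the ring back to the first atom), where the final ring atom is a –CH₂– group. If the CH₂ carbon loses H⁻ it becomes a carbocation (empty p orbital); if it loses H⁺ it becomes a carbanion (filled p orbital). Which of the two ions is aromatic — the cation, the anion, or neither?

Both ions have a continuous loop of p orbitals — each ring atom is sp².
Cation: 4 × 2 + 0 = 8 π electrons → 4(2), antiaromatic.
Anion: 4 × 2 + 2 = 10 π electrons → 4(2)+2, aromatic.

The anion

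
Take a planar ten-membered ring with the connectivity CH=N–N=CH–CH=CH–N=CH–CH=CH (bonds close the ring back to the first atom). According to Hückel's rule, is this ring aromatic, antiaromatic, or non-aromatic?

Every ring atom contributes a p orbital perpendicular to the ring (every atom in a ring double bond is sp² and brings one electron to the p orbital; the doubly-bonded nitrogens are pyridine-type — their lone pairs lie in the ring plane, leaving one electron in the p orbital), so the π system is cyclic and fully conjugated.
Counting π electrons: 5 × 2 = 10 from the 5 double-bond units.
Since 10 = 4·2 + 2, the ring meets the 4n+2 criterion.

Aromatic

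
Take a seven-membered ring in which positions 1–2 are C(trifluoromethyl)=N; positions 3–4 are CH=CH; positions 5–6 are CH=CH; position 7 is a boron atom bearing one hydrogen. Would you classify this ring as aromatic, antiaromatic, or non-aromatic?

Aromatic

The p orbitals form a continuous loop: each doubly-bonded ring atom is sp² with one p-orbital electron; each =N– nitrogen is pyridine-type (lone pair in the sp² plane, one electron in the p orbital); the boron has an empty p orbital. The ring is fully conjugated.
Tallying contributions gives 3 × 2 = 6 from the double-bond units + 0 from the BH atom = 6.
With 6 π electrons (n = 1), the Hückel 4n+2 condition holds.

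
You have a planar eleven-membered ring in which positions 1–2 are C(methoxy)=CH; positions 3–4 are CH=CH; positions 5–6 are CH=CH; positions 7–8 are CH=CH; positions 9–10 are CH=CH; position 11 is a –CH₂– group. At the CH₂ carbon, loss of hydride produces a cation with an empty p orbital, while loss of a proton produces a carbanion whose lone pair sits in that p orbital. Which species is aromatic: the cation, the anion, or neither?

The cation

Both ions have a continuous loop of p orbitals — each ring atom is sp².
Cation: 5 × 2 + 0 = 10 π electrons → 4(2)+2, aromatic.
Anion: 5 × 2 + 2 = 12 π electrons → 4(3), antiaromatic.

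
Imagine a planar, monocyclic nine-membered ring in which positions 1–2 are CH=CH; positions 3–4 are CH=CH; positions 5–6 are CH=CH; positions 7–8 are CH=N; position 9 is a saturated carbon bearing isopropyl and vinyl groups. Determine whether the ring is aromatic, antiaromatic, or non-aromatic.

At the C(isopropyl)(vinyl) position, that saturated carbon is sp³ and has no p orbital in the ring π system; the ring's p-orbital overlap is broken there.
Broken conjugation rules out both aromaticity and antiaromaticity.

Non-aromatic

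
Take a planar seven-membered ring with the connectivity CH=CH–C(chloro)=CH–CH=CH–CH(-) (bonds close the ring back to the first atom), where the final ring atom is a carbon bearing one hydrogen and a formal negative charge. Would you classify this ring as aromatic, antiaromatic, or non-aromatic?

Check conjugation: every atom in a ring double bond is sp² and brings one electron to the p orbital; the carbanion's lone pair occupies the p orbital — every position has a p orbital, so the cyclic π system is continuous.
Adding the contributions, 3 × 2 = 6 from the double-bond units + 2 from the CH(-) atom = 8.
With 8 = 4·2 π electrons, Hückel's rule classifies the planar ring as antiaromatic.

Antiaromatic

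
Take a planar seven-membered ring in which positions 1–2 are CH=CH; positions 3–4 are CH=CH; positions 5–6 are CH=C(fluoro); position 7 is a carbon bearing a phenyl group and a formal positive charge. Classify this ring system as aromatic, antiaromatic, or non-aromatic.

Aromatic

Every ring atom contributes a p orbital perpendicular to the ring (the double-bond atoms are sp², each contributing one p electron; the carbocation has an empty p orbital), so the π system is cyclic and fully conjugated.
Tallying contributions gives 3 × 2 = 6 from the double-bond units + 0 from the C(phenyl)(+) atom = 6.
Since 6 = 4·1 + 2, the ring meets the 4n+2 criterion.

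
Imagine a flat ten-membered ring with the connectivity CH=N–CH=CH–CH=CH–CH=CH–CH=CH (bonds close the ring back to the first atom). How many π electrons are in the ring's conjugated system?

10

All ring atoms are sp² and supply a p orbital to the ring (each doubly-bonded ring atom is sp² with one p-orbital electron; each =N– nitrogen is pyridine-type (lone pair in the sp² plane, one electron in the p orbital)); the conjugation is uninterrupted.
Counting π electrons: 5 × 2 = 10 from the 5 double-bond units.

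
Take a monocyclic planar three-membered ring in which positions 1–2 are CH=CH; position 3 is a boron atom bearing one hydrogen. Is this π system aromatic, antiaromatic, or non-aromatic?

Every ring atom contributes a p orbital perpendicular to the ring (every atom in a ring double bond is sp² and brings one electron to the p orbital; the boron has an empty p orbital), so the π system is cyclic and fully conjugated.
π-electron count: 1 × 2 = 2 from the double-bond unit + 0 from the BH atom = 2.
Since 2 = 4·0 + 2, the ring meets the 4n+2 criterion.

Aromatic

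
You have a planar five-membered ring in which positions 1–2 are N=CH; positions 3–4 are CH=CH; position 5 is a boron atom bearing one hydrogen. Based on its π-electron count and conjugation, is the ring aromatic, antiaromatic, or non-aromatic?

Antiaromatic

All ring atoms are sp² and supply a p orbital to the ring (the double-bond atoms are sp², each contributing one p electron; each =N– nitrogen is pyridine-type (lone pair in the sp² plane, one electron in the p orbital); the boron has an empty p orbital); the conjugation is uninterrupted.
Adding the contributions, 2 × 2 = 4 from the double-bond units + 0 from the BH atom = 4.
4 = 4(1); a planar, fully conjugated 4n system is antiaromatic.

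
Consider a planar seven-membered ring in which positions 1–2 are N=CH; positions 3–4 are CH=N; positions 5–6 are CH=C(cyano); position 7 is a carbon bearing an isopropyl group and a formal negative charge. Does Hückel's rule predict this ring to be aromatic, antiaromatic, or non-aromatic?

Antiaromatic

Every ring atom contributes a p orbital perpendicular to the ring (each doubly-bonded ring atom is sp² with one p-orbital electron; each sp² =N– keeps its lone pair in-plane and puts one electron into the π system; the carbanion's lone pair occupies the p orbital), so the π system is cyclic and fully conjugated.
Adding the contributions, 3 × 2 = 6 from the double-bond units + 2 from the C(isopropyl)(-) atom = 8.
A 4n π count (8, n = 2) in a planar conjugated ring means antiaromatic.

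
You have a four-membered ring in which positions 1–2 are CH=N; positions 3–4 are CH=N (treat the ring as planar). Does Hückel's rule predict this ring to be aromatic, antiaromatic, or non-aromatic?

The p orbitals form a continuous loop: the double-bond atoms are sp², each contributing one p electron; the doubly-bonded nitrogens are pyridine-type — their lone pairs lie in the ring plane, leaving one electron in the p orbital. The ring is fully conjugated.
π-electron count: 2 × 2 = 4 from the 2 double-bond units.
With 4 = 4·1 π electrons, Hückel's rule classifies the planar ring as antiaromatic.

Antiaromatic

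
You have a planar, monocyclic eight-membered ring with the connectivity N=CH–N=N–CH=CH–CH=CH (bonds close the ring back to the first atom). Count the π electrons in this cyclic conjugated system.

8

Every ring atom contributes a p orbital perpendicular to the ring (every atom in a ring double bond is sp² and brings one electron to the p orbital; each sp² =N– keeps its lone pair in-plane and puts one electron into the π system), so the π system is cyclic and fully conjugated.
Adding the contributions, 4 × 2 = 8 from the 4 double-bond units.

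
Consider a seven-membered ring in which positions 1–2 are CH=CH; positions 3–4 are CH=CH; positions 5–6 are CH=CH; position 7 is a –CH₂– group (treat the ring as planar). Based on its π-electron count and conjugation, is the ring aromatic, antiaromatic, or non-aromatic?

Non-aromatic

Because the tetrahedral CH₂ carbon is sp³ and has no p orbital in the ring π system at the CH2 position, the π system cannot extend all the way around the ring.
Broken conjugation rules out both aromaticity and antiaromaticity.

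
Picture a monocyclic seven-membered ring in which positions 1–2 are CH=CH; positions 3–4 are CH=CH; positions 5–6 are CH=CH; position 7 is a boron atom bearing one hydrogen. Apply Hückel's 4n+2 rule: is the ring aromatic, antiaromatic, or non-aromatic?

All ring atoms are sp² and supply a p orbital to the ring (the double-bond atoms are sp², each contributing one p electron; the boron has an empty p orbital); the conjugation is uninterrupted.
Tallying contributions gives 3 × 2 = 6 from the double-bond units + 0 from the BH atom = 6.
Since 6 = 4·1 + 2, the ring meets the 4n+2 criterion.

Aromatic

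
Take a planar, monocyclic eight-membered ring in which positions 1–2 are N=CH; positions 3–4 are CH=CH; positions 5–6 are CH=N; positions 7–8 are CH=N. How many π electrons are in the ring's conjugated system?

The p orbitals form a continuous loop: each doubly-bonded ring atom is sp² with one p-orbital electron; the doubly-bonded nitrogens are pyridine-type — their lone pairs lie in the ring plane, leaving one electron in the p orbital. The ring is fully conjugated.
π-electron count: 4 × 2 = 8 from the 4 double-bond units.

8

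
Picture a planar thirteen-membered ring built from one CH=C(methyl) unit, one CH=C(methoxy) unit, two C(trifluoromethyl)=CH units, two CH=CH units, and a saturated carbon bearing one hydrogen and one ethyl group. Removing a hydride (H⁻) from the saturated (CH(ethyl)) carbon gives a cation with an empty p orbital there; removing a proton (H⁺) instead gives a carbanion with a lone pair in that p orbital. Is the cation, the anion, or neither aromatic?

Both ions have a continuous loop of p orbitals — each ring atom is sp².
Cation: 6 × 2 + 0 = 12 π electrons → 4(3), antiaromatic.
Anion: 6 × 2 + 2 = 14 π electrons → 4(3)+2, aromatic.

The anion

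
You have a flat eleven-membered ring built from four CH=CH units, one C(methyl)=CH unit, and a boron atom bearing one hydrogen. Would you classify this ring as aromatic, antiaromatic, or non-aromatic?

Every ring atom contributes a p orbital perpendicular to the ring (the double-bond atoms are sp², each contributing one p electron; the boron has an empty p orbital), so the π system is cyclic and fully conjugated.
Adding the contributions, 5 × 2 = 10 from the double-bond units + 0 from the BH atom = 10.
10 = 4(2) + 2, which satisfies Hückel's 4n+2 rule.

Aromatic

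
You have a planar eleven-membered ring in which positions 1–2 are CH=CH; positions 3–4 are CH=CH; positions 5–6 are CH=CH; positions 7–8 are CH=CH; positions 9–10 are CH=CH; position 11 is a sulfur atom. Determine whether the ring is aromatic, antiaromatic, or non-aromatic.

The p orbitals form a continuous loop: each doubly-bonded ring atom is sp² with one p-orbital electron; the sulfur donates one lone pair from its p orbital. The ring is fully conjugated.
Adding the contributions, 5 × 2 = 10 from the double-bond units + 2 from the S atom = 12.
12 = 4(3); a planar, fully conjugated 4n system is antiaromatic.

Antiaromatic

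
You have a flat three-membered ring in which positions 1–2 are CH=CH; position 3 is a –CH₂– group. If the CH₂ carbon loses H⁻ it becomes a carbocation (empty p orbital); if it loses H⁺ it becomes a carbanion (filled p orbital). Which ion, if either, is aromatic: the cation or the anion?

In both ions every ring atom is sp² and contributes a p orbital, so both rings are fully conjugated.
Cation: 1 × 2 + 0 = 2 π electrons → 4(0)+2, aromatic.
Anion: 1 × 2 + 2 = 4 π electrons → 4(1), antiaromatic.

The cation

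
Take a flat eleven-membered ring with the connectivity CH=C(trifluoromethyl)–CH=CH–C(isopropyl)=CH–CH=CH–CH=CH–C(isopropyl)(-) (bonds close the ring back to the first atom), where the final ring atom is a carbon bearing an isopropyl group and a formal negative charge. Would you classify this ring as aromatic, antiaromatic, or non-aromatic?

All ring atoms are sp² and supply a p orbital to the ring (the double-bond atoms are sp², each contributing one p electron; the carbanion's lone pair occupies the p orbital); the conjugation is uninterrupted.
Counting π electrons: 5 × 2 = 10 from the double-bond units + 2 from the C(isopropyl)(-) atom = 12.
With 12 = 4·3 π electrons, Hückel's rule classifies the planar ring as antiaromatic.

Antiaromatic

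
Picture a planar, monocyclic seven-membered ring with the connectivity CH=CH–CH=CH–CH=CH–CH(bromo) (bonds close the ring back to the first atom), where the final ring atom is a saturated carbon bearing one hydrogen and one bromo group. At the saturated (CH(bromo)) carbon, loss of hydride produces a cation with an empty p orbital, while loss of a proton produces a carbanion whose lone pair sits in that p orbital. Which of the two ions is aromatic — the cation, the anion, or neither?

The cation

In both ions every ring atom is sp² and contributes a p orbital, so both rings are fully conjugated.
Cation: 3 × 2 + 0 = 6 π electrons → 4(1)+2, aromatic.
Anion: 3 × 2 + 2 = 8 π electrons → 4(2), antiaromatic.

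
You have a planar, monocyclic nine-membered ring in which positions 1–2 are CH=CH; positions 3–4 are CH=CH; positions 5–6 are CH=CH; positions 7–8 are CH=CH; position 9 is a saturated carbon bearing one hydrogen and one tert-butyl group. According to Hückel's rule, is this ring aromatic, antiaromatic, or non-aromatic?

The CH(tert-butyl) position has four σ bonds — that saturated carbon is sp³ and has no p orbital in the ring π system — so the cyclic conjugation is interrupted.
A ring that is not fully conjugated cannot be aromatic or antiaromatic regardless of its π-electron count.

Non-aromatic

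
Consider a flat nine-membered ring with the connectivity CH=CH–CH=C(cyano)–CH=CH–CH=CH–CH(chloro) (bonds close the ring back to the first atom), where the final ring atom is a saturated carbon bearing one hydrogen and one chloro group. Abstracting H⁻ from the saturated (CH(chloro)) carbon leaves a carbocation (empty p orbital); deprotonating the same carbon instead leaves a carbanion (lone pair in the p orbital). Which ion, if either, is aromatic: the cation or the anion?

Once that carbon is sp², every ring atom has a p orbital and both ions are fully conjugated.
Cation: 4 × 2 + 0 = 8 π electrons → 4(2), antiaromatic.
Anion: 4 × 2 + 2 = 10 π electrons → 4(2)+2, aromatic.

The anion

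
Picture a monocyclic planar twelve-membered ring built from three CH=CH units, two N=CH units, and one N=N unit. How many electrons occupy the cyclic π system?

All ring atoms are sp² and supply a p orbital to the ring (each doubly-bonded ring atom is sp² with one p-orbital electron; each =N– nitrogen is pyridine-type (lone pair in the sp² plane, one electron in the p orbital)); the conjugation is uninterrupted.
Tallying contributions gives 6 × 2 = 12 from the 6 double-bond units.

12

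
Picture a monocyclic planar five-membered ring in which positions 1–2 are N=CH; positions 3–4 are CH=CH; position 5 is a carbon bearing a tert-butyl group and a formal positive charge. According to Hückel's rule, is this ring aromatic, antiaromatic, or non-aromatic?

Antiaromatic

Check conjugation: every atom in a ring double bond is sp² and brings one electron to the p orbital; each sp² =N– keeps its lone pair in-plane and puts one electron into the π system; the carbocation has an empty p orbital — every position has a p orbital, so the cyclic π system is continuous.
Counting π electrons: 2 × 2 = 4 from the double-bond units + 0 from the C(tert-butyl)(+) atom = 4.
4 = 4(1); a planar, fully conjugated 4n system is antiaromatic.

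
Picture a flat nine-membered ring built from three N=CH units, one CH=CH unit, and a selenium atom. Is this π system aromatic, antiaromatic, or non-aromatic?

Every ring atom contributes a p orbital perpendicular to the ring (the double-bond atoms are sp², each contributing one p electron; the doubly-bonded nitrogens are pyridine-type — their lone pairs lie in the ring plane, leaving one electron in the p orbital; the selenium donates one lone pair from its p orbital), so the π system is cyclic and fully conjugated.
π-electron count: 4 × 2 = 8 from the double-bond units + 2 from the Se atom = 10.
With 10 π electrons (n = 2), the Hückel 4n+2 condition holds.

Aromatic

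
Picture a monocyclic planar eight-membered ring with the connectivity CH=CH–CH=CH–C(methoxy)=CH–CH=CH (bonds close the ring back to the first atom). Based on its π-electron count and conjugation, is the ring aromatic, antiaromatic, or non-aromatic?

Antiaromatic

The p orbitals form a continuous loop: each doubly-bonded ring atom is sp² with one p-orbital electron. The ring is fully conjugated.
Counting π electrons: 4 × 2 = 8 from the 4 double-bond units.
8 is a 4n count (n = 2), so the planar conjugated ring is antiaromatic.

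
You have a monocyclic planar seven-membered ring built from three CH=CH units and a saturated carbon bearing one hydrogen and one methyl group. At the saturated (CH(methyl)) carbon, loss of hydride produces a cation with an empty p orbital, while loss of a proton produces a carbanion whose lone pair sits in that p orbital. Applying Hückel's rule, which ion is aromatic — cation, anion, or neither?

Both ions have a continuous loop of p orbitals — each ring atom is sp².
Cation: 3 × 2 + 0 = 6 π electrons → 4(1)+2, aromatic.
Anion: 3 × 2 + 2 = 8 π electrons → 4(2), antiaromatic.

The cation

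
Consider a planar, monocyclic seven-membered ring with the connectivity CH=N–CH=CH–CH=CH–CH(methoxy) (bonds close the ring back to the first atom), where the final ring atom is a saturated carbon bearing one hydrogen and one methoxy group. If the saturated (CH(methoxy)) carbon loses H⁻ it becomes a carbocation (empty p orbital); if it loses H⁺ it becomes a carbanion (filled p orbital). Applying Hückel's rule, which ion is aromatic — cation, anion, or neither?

The cation

Once that carbon is sp², every ring atom has a p orbital and both ions are fully conjugated.
Cation: 3 × 2 + 0 = 6 π electrons → 4(1)+2, aromatic.
Anion: 3 × 2 + 2 = 8 π electrons → 4(2), antiaromatic.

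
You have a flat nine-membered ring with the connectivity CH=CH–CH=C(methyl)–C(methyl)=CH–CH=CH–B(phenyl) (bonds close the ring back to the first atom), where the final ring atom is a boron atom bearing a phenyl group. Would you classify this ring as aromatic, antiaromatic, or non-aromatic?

Antiaromatic

The p orbitals form a continuous loop: the double-bond atoms are sp², each contributing one p electron; the boron has an empty p orbital. The ring is fully conjugated.
Tallying contributions gives 4 × 2 = 8 from the double-bond units + 0 from the B(phenyl) atom = 8.
8 = 4(2); a planar, fully conjugated 4n system is antiaromatic.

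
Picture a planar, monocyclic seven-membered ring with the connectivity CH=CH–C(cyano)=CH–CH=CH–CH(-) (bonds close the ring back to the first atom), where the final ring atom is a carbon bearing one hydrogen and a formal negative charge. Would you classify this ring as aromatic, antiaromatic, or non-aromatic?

Antiaromatic

The p orbitals form a continuous loop: each doubly-bonded ring atom is sp² with one p-orbital electron; the carbanion's lone pair occupies the p orbital. The ring is fully conjugated.
Adding the contributions, 3 × 2 = 6 from the double-bond units + 2 from the CH(-) atom = 8.
A 4n π count (8, n = 2) in a planar conjugated ring means antiaromatic.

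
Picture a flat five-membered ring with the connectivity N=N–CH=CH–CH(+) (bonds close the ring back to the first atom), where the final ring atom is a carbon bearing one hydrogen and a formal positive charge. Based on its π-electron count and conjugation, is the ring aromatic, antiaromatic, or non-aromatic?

Antiaromatic

Check conjugation: every atom in a ring double bond is sp² and brings one electron to the p orbital; each sp² =N– keeps its lone pair in-plane and puts one electron into the π system; the carbocation has an empty p orbital — every position has a p orbital, so the cyclic π system is continuous.
Counting π electrons: 2 × 2 = 4 from the double-bond units + 0 from the CH(+) atom = 4.
With 4 = 4·1 π electrons, Hückel's rule classifies the planar ring as antiaromatic.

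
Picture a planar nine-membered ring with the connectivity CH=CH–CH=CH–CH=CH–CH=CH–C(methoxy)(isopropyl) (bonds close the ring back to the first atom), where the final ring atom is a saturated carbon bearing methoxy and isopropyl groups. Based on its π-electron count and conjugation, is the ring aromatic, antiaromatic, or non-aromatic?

Non-aromatic

At the C(methoxy)(isopropyl) position, that saturated carbon is sp³ and has no p orbital in the ring π system; the ring's p-orbital overlap is broken there.
Broken conjugation rules out both aromaticity and antiaromaticity.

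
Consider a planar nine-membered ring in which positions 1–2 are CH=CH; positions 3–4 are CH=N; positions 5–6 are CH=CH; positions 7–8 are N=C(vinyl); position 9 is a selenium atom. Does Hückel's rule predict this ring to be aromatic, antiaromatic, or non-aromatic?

All ring atoms are sp² and supply a p orbital to the ring (every atom in a ring double bond is sp² and brings one electron to the p orbital; each sp² =N– keeps its lone pair in-plane and puts one electron into the π system; the selenium donates one lone pair from its p orbital); the conjugation is uninterrupted.
π-electron count: 4 × 2 = 8 from the double-bond units + 2 from the Se atom = 10.
Since 10 = 4·2 + 2, the ring meets the 4n+2 criterion.

Aromatic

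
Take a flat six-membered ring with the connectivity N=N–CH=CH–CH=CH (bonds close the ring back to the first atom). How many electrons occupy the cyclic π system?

6

Check conjugation: each doubly-bonded ring atom is sp² with one p-orbital electron; the doubly-bonded nitrogens are pyridine-type — their lone pairs lie in the ring plane, leaving one electron in the p orbital — every position has a p orbital, so the cyclic π system is continuous.
Counting π electrons: 3 × 2 = 6 from the 3 double-bond units.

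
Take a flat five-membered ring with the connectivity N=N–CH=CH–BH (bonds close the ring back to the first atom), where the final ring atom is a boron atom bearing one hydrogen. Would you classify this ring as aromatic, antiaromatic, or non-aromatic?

Check conjugation: each doubly-bonded ring atom is sp² with one p-orbital electron; each sp² =N– keeps its lone pair in-plane and puts one electron into the π system; the boron has an empty p orbital — every position has a p orbital, so the cyclic π system is continuous.
Counting π electrons: 2 × 2 = 4 from the double-bond units + 0 from the BH atom = 4.
4 is a 4n count (n = 1), so the planar conjugated ring is antiaromatic.

Antiaromatic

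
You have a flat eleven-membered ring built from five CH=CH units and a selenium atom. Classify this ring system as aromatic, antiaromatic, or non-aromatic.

Antiaromatic

Check conjugation: the double-bond atoms are sp², each contributing one p electron; the selenium donates one lone pair from its p orbital — every position has a p orbital, so the cyclic π system is continuous.
Counting π electrons: 5 × 2 = 10 from the double-bond units + 2 from the Se atom = 12.
A 4n π count (12, n = 3) in a planar conjugated ring means antiaromatic.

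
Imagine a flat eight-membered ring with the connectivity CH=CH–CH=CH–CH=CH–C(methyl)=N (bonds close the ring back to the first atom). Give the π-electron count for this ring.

The p orbitals form a continuous loop: the double-bond atoms are sp², each contributing one p electron; each sp² =N– keeps its lone pair in-plane and puts one electron into the π system. The ring is fully conjugated.
Adding the contributions, 4 × 2 = 8 from the 4 double-bond units.

8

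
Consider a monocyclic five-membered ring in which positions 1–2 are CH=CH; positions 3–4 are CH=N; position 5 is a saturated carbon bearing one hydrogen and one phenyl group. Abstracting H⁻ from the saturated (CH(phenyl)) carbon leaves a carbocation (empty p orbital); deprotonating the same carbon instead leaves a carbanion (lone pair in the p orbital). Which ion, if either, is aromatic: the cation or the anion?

In either ion the ring is fully conjugated: every atom, including the new sp² carbon, supplies a p orbital.
Cation: 2 × 2 + 0 = 4 π electrons → 4(1), antiaromatic.
Anion: 2 × 2 + 2 = 6 π electrons → 4(1)+2, aromatic.

The anion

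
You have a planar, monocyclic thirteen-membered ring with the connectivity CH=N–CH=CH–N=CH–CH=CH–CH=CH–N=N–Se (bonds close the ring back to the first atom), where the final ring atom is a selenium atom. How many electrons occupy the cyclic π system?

The p orbitals form a continuous loop: each doubly-bonded ring atom is sp² with one p-orbital electron; the doubly-bonded nitrogens are pyridine-type — their lone pairs lie in the ring plane, leaving one electron in the p orbital; the selenium donates one lone pair from its p orbital. The ring is fully conjugated.
Adding the contributions, 6 × 2 = 12 from the double-bond units + 2 from the Se atom = 14.

14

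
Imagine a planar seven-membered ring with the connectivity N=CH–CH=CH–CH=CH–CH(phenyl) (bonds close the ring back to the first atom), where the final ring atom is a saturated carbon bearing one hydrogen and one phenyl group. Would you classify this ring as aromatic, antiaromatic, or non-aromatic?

The CH(phenyl) position has four σ bonds — that saturated carbon is sp³ and has no p orbital in the ring π system — so the cyclic conjugation is interrupted.
Without a continuous loop of overlapping p orbitals the Hückel electron count never comes into play.

Non-aromatic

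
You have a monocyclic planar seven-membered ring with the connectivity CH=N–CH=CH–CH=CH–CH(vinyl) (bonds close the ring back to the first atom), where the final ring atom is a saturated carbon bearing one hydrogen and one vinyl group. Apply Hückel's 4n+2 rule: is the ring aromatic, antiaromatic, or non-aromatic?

The CH(vinyl) position has four σ bonds — that saturated carbon is sp³ and has no p orbital in the ring π system — so the cyclic conjugation is interrupted.
A ring that is not fully conjugated cannot be aromatic or antiaromatic regardless of its π-electron count.

Non-aromatic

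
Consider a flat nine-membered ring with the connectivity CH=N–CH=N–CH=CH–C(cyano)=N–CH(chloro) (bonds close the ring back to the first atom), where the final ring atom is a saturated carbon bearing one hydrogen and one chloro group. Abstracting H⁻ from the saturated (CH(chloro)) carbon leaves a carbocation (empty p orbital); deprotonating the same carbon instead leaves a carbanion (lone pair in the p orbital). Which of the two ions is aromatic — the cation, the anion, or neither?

Once that carbon is sp², every ring atom has a p orbital and both ions are fully conjugated.
Cation: 4 × 2 + 0 = 8 π electrons → 4(2), antiaromatic.
Anion: 4 × 2 + 2 = 10 π electrons → 4(2)+2, aromatic.

The anion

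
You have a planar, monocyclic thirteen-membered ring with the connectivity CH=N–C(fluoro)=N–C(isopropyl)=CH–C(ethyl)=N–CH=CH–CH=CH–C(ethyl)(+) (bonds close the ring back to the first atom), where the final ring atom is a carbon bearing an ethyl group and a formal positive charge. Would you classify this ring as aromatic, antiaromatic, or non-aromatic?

Check conjugation: every atom in a ring double bond is sp² and brings one electron to the p orbital; each sp² =N– keeps its lone pair in-plane and puts one electron into the π system; the carbocation has an empty p orbital — every position has a p orbital, so the cyclic π system is continuous.
Adding the contributions, 6 × 2 = 12 from the double-bond units + 0 from the C(ethyl)(+) atom = 12.
With 12 = 4·3 π electrons, Hückel's rule classifies the planar ring as antiaromatic.

Antiaromatic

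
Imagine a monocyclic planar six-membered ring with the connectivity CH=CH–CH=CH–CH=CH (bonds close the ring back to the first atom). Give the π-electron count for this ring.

Every ring atom contributes a p orbital perpendicular to the ring (each doubly-bonded ring atom is sp² with one p-orbital electron), so the π system is cyclic and fully conjugated.
Adding the contributions, 3 × 2 = 6 from the 3 double-bond units.
(The species described is benzene.)

6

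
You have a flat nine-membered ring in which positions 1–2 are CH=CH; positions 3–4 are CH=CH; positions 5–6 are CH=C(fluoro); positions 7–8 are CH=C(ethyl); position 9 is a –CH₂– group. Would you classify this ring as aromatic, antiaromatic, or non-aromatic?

Non-aromatic

The CH2 carbon is saturated: the tetrahedral CH₂ carbon is sp³ and has no p orbital in the ring π system. Conjugation is not continuous around the ring.
A ring that is not fully conjugated cannot be aromatic or antiaromatic regardless of its π-electron count.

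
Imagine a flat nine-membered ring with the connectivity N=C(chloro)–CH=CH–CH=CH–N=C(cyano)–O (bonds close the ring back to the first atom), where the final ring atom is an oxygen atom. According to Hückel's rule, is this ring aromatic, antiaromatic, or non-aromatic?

All ring atoms are sp² and supply a p orbital to the ring (the double-bond atoms are sp², each contributing one p electron; the doubly-bonded nitrogens are pyridine-type — their lone pairs lie in the ring plane, leaving one electron in the p orbital; the oxygen donates one lone pair from its p orbital); the conjugation is uninterrupted.
π-electron count: 4 × 2 = 8 from the double-bond units + 2 from the O atom = 10.
Since 10 = 4·2 + 2, the ring meets the 4n+2 criterion.

Aromatic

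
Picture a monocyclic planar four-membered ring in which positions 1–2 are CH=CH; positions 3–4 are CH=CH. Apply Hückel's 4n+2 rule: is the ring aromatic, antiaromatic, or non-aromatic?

The p orbitals form a continuous loop: each doubly-bonded ring atom is sp² with one p-orbital electron. The ring is fully conjugated.
Adding the contributions, 2 × 2 = 4 from the 2 double-bond units.
With 4 = 4·1 π electrons, Hückel's rule classifies the planar ring as antiaromatic.
(This ring is cyclobutadiene.)

Antiaromatic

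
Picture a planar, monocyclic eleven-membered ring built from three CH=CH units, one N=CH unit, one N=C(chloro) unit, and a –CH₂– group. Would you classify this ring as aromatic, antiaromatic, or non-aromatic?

At the CH2 position, the tetrahedral CH₂ carbon is sp³ and has no p orbital in the ring π system; the ring's p-orbital overlap is broken there.
Broken conjugation rules out both aromaticity and antiaromaticity.

Non-aromatic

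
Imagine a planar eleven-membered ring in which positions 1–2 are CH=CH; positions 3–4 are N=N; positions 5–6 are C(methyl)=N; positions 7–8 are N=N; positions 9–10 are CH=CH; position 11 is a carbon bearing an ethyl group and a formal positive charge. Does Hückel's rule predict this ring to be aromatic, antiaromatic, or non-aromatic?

Every ring atom contributes a p orbital perpendicular to the ring (the double-bond atoms are sp², each contributing one p electron; each =N– nitrogen is pyridine-type (lone pair in the sp² plane, one electron in the p orbital); the carbocation has an empty p orbital), so the π system is cyclic and fully conjugated.
π-electron count: 5 × 2 = 10 from the double-bond units + 0 from the C(ethyl)(+) atom = 10.
Since 10 = 4·2 + 2, the ring meets the 4n+2 criterion.

Aromatic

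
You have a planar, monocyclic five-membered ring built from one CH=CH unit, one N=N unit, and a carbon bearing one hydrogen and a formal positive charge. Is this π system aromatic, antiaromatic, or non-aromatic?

Antiaromatic

Every ring atom contributes a p orbital perpendicular to the ring (the double-bond atoms are sp², each contributing one p electron; each =N– nitrogen is pyridine-type (lone pair in the sp² plane, one electron in the p orbital); the carbocation has an empty p orbital), so the π system is cyclic and fully conjugated.
Adding the contributions, 2 × 2 = 4 from the double-bond units + 0 from the CH(+) atom = 4.
4 = 4(1); a planar, fully conjugated 4n system is antiaromatic.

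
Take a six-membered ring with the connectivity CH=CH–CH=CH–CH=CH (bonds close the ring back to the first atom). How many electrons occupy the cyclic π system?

The p orbitals form a continuous loop: every atom in a ring double bond is sp² and brings one electron to the p orbital. The ring is fully conjugated.
Adding the contributions, 3 × 2 = 6 from the 3 double-bond units.

6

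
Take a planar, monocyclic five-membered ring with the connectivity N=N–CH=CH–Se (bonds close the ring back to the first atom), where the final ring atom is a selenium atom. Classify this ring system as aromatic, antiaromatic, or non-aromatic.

Check conjugation: the double-bond atoms are sp², each contributing one p electron; each sp² =N– keeps its lone pair in-plane and puts one electron into the π system; the selenium donates one lone pair from its p orbital — every position has a p orbital, so the cyclic π system is continuous.
Tallying contributions gives 2 × 2 = 4 from the double-bond units + 2 from the Se atom = 6.
Since 6 = 4·1 + 2, the ring meets the 4n+2 criterion.

Aromatic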